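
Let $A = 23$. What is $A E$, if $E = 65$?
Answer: $1495$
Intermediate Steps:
$A E = 23 \cdot 65 = 1495$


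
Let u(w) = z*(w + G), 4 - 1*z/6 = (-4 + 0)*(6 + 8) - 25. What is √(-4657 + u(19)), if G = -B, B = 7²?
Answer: I*√19957 ≈ 141.27*I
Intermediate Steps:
B = 49
G = -49 (G = -1*49 = -49)
z = 510 (z = 24 - 6*((-4 + 0)*(6 + 8) - 25) = 24 - 6*(-4*14 - 25) = 24 - 6*(-56 - 25) = 24 - 6*(-81) = 24 + 486 = 510)
u(w) = -24990 + 510*w (u(w) = 510*(w - 49) = 510*(-49 + w) = -24990 + 510*w)
√(-4657 + u(19)) = √(-4657 + (-24990 + 510*19)) = √(-4657 + (-24990 + 9690)) = √(-4657 - 15300) = √(-19957) = I*√19957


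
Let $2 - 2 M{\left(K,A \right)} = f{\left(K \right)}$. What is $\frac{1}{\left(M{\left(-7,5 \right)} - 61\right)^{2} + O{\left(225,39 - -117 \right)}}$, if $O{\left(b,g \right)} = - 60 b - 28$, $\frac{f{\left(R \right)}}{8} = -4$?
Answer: $- \frac{1}{11592} \approx -8.6266 \cdot 10^{-5}$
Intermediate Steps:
$f{\left(R \right)} = -32$ ($f{\left(R \right)} = 8 \left(-4\right) = -32$)
$M{\left(K,A \right)} = 17$ ($M{\left(K,A \right)} = 1 - -16 = 1 + 16 = 17$)
$O{\left(b,g \right)} = -28 - 60 b$
$\frac{1}{\left(M{\left(-7,5 \right)} - 61\right)^{2} + O{\left(225,39 - -117 \right)}} = \frac{1}{\left(17 - 61\right)^{2} - 13528} = \frac{1}{\left(-44\right)^{2} - 13528} = \frac{1}{1936 - 13528} = \frac{1}{-11592} = - \frac{1}{11592}$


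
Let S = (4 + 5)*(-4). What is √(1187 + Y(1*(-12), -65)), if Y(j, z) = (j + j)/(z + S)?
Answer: 11*√100091/101 ≈ 34.456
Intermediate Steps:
S = -36 (S = 9*(-4) = -36)
Y(j, z) = 2*j/(-36 + z) (Y(j, z) = (j + j)/(z - 36) = (2*j)/(-36 + z) = 2*j/(-36 + z))
√(1187 + Y(1*(-12), -65)) = √(1187 + 2*(1*(-12))/(-36 - 65)) = √(1187 + 2*(-12)/(-101)) = √(1187 + 2*(-12)*(-1/101)) = √(1187 + 24/101) = √(119911/101) = 11*√100091/101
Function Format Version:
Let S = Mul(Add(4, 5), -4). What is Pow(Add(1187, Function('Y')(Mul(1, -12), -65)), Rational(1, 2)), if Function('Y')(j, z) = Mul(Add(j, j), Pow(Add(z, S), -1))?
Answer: Mul(Rational(11, 101), Pow(100091, Rational(1, 2))) ≈ 34.456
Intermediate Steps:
S = -36 (S = Mul(9, -4) = -36)
Function('Y')(j, z) = Mul(2, j, Pow(Add(-36, z), -1)) (Function('Y')(j, z) = Mul(Add(j, j), Pow(Add(z, -36), -1)) = Mul(Mul(2, j), Pow(Add(-36, z), -1)) = Mul(2, j, Pow(Add(-36, z), -1)))
Pow(Add(1187, Function('Y')(Mul(1, -12), -65)), Rational(1, 2)) = Pow(Add(1187, Mul(2, Mul(1, -12), Pow(Add(-36, -65), -1))), Rational(1, 2)) = Pow(Add(1187, Mul(2, -12, Pow(-101, -1))), Rational(1, 2)) = Pow(Add(1187, Mul(2, -12, Rational(-1, 101))), Rational(1, 2)) = Pow(Add(1187, Rational(24, 101)), Rational(1, 2)) = Pow(Rational(119911, 101), Rational(1, 2)) = Mul(Rational(11, 101), Pow(100091, Rational(1, 2)))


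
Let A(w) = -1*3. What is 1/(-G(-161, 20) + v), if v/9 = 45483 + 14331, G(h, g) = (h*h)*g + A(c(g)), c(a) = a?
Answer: 1/19909 ≈ 5.0229e-5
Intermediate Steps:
A(w) = -3
G(h, g) = -3 + g*h**2 (G(h, g) = (h*h)*g - 3 = h**2*g - 3 = g*h**2 - 3 = -3 + g*h**2)
v = 538326 (v = 9*(45483 + 14331) = 9*59814 = 538326)
1/(-G(-161, 20) + v) = 1/(-(-3 + 20*(-161)**2) + 538326) = 1/(-(-3 + 20*25921) + 538326) = 1/(-(-3 + 518420) + 538326) = 1/(-1*518417 + 538326) = 1/(-518417 + 538326) = 1/19909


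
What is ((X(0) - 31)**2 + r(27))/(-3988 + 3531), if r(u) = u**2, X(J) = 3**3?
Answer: -745/457 ≈ -1.6302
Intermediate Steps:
X(J) = 27
((X(0) - 31)**2 + r(27))/(-3988 + 3531) = ((27 - 31)**2 + 27**2)/(-3988 + 3531) = ((-4)**2 + 729)/(-457) = (16 + 729)*(-1/457) = 745*(-1/457) = -745/457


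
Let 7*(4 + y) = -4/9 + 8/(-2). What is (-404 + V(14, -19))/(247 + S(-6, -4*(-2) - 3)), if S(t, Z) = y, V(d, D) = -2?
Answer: -25578/15269 ≈ -1.6752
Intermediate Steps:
y = -292/63 (y = -4 + (-4/9 + 8/(-2))/7 = -4 + (-4*1/9 + 8*(-1/2))/7 = -4 + (-4/9 - 4)/7 = -4 + (1/7)*(-40/9) = -4 - 40/63 = -292/63 ≈ -4.6349)
S(t, Z) = -292/63
(-404 + V(14, -19))/(247 + S(-6, -4*(-2) - 3)) = (-404 - 2)/(247 - 292/63) = -406/15269/63 = -406*63/15269 = -25578/15269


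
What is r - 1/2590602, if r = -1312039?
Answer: -3398970857479/2590602 ≈ -1.3120e+6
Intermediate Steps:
r - 1/2590602 = -1312039 - 1/2590602 = -3398970857479/2590602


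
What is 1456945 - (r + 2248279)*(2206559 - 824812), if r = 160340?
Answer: -3328100620448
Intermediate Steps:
1456945 - (r + 2248279)*(2206559 - 824812) = 1456945 - (160340 + 2248279)*(2206559 - 824812) = 1456945 - 2408619*1381747 = 1456945 - 1*3328102077393 = 1456945 - 3328102077393 = -3328100620448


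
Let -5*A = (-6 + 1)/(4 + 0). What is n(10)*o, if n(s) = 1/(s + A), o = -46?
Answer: -184/41 ≈ -4.4878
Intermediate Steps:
A = 1/4 (A = -(-6 + 1)/(5*(4 + 0)) = -(-1)/4 = -1/5*(-5/4) = 1/4 ≈ 0.25000)
n(s) = 1/(1/4 + s) (n(s) = 1/(s + 1/4) = 1/(1/4 + s))
n(10)*o = (4/(1 + 4*10))*(-46) = (4/(1 + 40))*(-46) = (4/41)*(-46) = -184/41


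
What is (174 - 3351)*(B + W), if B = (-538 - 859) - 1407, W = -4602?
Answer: 23528862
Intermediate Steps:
B = -2804 (B = -1397 - 1407 = -2804)
(174 - 3351)*(B + W) = (174 - 3351)*(-2804 - 4602) = -3177*(-7406) = 23528862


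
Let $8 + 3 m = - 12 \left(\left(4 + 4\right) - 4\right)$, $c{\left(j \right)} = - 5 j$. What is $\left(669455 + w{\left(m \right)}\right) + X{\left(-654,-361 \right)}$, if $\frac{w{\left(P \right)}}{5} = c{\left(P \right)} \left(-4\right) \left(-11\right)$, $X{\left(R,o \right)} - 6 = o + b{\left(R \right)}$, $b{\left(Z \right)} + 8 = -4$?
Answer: $\frac{2068864}{3} \approx 6.8962 \cdot 10^{5}$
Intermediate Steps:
$b{\left(Z \right)} = -12$ ($b{\left(Z \right)} = -8 - 4 = -12$)
$m = - \frac{56}{3}$ ($m = - \frac{8}{3} + \frac{\left(-12\right) \left(\left(4 + 4\right) - 4\right)}{3} = - \frac{8}{3} + \frac{\left(-12\right) \left(8 - 4\right)}{3} = - \frac{8}{3} + \frac{\left(-12\right) 4}{3} = - \frac{8}{3} + \frac{1}{3} \left(-48\right) = - \frac{8}{3} - 16 = - \frac{56}{3} \approx -18.667$)
$X{\left(R,o \right)} = -6 + o$ ($X{\left(R,o \right)} = 6 + \left(o - 12\right) = 6 + \left(-12 + o\right) = -6 + o$)
$w{\left(P \right)} = - 1100 P$ ($w{\left(P \right)} = 5 - 5 P \left(-4\right) \left(-11\right) = 5 \cdot 20 P \left(-11\right) = 5 \left(- 220 P\right) = - 1100 P$)
$\left(669455 + w{\left(m \right)}\right) + X{\left(-654,-361 \right)} = \left(669455 - - \frac{61600}{3}\right) - 367 = \left(669455 + \frac{61600}{3}\right) - 367 = \frac{2069965}{3} - 367 = \frac{2068864}{3}$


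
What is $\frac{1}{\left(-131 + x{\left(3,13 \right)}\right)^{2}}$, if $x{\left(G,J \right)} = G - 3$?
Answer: $\frac{1}{17161} \approx 5.8272 \cdot 10^{-5}$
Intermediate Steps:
$x{\left(G,J \right)} = -3 + G$
$\frac{1}{\left(-131 + x{\left(3,13 \right)}\right)^{2}} = \frac{1}{\left(-131 + \left(-3 + 3\right)\right)^{2}} = \frac{1}{\left(-131 + 0\right)^{2}} = \frac{1}{\left(-131\right)^{2}} = \frac{1}{17161}$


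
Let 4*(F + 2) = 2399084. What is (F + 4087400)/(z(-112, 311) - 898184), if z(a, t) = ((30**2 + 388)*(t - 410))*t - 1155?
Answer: -4687169/40555571 ≈ -0.11557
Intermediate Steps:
F = 599769 (F = -2 + (1/4)*2399084 = -2 + 599771 = 599769)
z(a, t) = -1155 + t*(-528080 + 1288*t) (z(a, t) = ((900 + 388)*(-410 + t))*t - 1155 = (1288*(-410 + t))*t - 1155 = (-528080 + 1288*t)*t - 1155 = t*(-528080 + 1288*t) - 1155 = -1155 + t*(-528080 + 1288*t))
(F + 4087400)/(z(-112, 311) - 898184) = (599769 + 4087400)/((-1155 - 528080*311 + 1288*311**2) - 898184) = 4687169/((-1155 - 164232880 + 1288*96721) - 898184) = 4687169/((-1155 - 164232880 + 124576648) - 898184) = 4687169/(-39657387 - 898184) = 4687169/(-40555571) = 4687169*(-1/40555571) = -4687169/40555571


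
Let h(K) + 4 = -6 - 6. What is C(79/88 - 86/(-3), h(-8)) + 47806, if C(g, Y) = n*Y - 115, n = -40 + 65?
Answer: 47291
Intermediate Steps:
n = 25
h(K) = -16 (h(K) = -4 + (-6 - 6) = -4 - 12 = -16)
C(g, Y) = -115 + 25*Y (C(g, Y) = 25*Y - 115 = -115 + 25*Y)
C(79/88 - 86/(-3), h(-8)) + 47806 = (-115 + 25*(-16)) + 47806 = (-115 - 400) + 47806 = -515 + 47806 = 47291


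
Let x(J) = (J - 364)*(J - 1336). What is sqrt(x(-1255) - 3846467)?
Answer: sqrt(348362) ≈ 590.22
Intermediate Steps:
x(J) = (-1336 + J)*(-364 + J) (x(J) = (-364 + J)*(-1336 + J) = (-1336 + J)*(-364 + J))
sqrt(x(-1255) - 3846467) = sqrt((486304 + (-1255)**2 - 1700*(-1255)) - 3846467) = sqrt((486304 + 1575025 + 2133500) - 3846467) = sqrt(4194829 - 3846467) = sqrt(348362)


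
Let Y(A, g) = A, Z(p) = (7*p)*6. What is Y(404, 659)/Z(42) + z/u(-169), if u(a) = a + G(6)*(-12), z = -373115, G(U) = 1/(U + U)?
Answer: 32912177/14994 ≈ 2195.0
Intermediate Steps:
G(U) = 1/(2*U)
Z(p) = 42*p
u(a) = -1 + a (u(a) = a + ((1/2)/6)*(-12) = a + ((1/2)*(1/6))*(-12) = a + (1/12)*(-12) = a - 1 = -1 + a)
Y(404, 659)/Z(42) + z/u(-169) = 404/((42*42)) - 373115/(-1 - 169) = 404/1764 - 373115/(-170) = 404*(1/1764) - 373115*(-1/170) = 101/441 + 74623/34 = 32912177/14994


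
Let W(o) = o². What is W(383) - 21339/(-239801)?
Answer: 35176190228/239801 ≈ 1.4669e+5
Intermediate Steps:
W(383) - 21339/(-239801) = 383² - 21339/(-239801) = 146689 - 21339*(-1)/239801 = 146689 - 1*(-21339/239801) = 146689 + 21339/239801 = 35176190228/239801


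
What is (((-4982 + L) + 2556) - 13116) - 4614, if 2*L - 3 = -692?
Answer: -41001/2 ≈ -20501.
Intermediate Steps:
L = -689/2 (L = 3/2 + (½)*(-692) = 3/2 - 346 = -689/2 ≈ -344.50)
(((-4982 + L) + 2556) - 13116) - 4614 = (((-4982 - 689/2) + 2556) - 13116) - 4614 = ((-10653/2 + 2556) - 13116) - 4614 = (-5541/2 - 13116) - 4614 = -31773/2 - 4614 = -41001/2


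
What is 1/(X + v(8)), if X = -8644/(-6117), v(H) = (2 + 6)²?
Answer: 6117/400132 ≈ 0.015287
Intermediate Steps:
v(H) = 64 (v(H) = 8² = 64)
X = 8644/6117 (X = -8644*(-1/6117) = 8644/6117 ≈ 1.4131)
1/(X + v(8)) = 1/(8644/6117 + 64) = 1/(400132/6117) = 6117/400132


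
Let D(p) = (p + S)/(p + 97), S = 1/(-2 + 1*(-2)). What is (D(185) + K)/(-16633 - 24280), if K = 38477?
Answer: -43402795/46149864 ≈ -0.94048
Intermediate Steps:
S = -1/4 (S = 1/(-2 - 2) = 1/(-4) = -1/4 ≈ -0.25000)
D(p) = (-1/4 + p)/(97 + p) (D(p) = (p - 1/4)/(p + 97) = (-1/4 + p)/(97 + p))
(D(185) + K)/(-16633 - 24280) = ((-1/4 + 185)/(97 + 185) + 38477)/(-16633 - 24280) = ((739/4)/282 + 38477)/(-40913) = ((1/282)*(739/4) + 38477)*(-1/40913) = (739/1128 + 38477)*(-1/40913) = (43402795/1128)*(-1/40913) = -43402795/46149864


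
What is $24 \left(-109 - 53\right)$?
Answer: $-3888$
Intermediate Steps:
$24 \left(-109 - 53\right) = 24 \left(-162\right) = -3888$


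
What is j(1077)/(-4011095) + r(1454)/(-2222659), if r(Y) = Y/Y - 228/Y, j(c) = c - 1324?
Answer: 396661852736/6481420483966835 ≈ 6.1200e-5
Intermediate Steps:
j(c) = -1324 + c
r(Y) = 1 - 228/Y
j(1077)/(-4011095) + r(1454)/(-2222659) = (-1324 + 1077)/(-4011095) + ((-228 + 1454)/1454)/(-2222659) = -247*(-1/4011095) + ((1/1454)*1226)*(-1/2222659) = 247/4011095 + (613/727)*(-1/2222659) = 247/4011095 - 613/1615873093 = 396661852736/6481420483966835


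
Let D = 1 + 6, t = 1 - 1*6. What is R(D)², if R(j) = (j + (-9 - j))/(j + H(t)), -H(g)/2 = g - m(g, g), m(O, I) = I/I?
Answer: 81/361 ≈ 0.22438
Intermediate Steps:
m(O, I) = 1
t = -5 (t = 1 - 6 = -5)
D = 7
H(g) = 2 - 2*g (H(g) = -2*(g - 1*1) = -2*(g - 1) = -2*(-1 + g) = 2 - 2*g)
R(j) = -9/(12 + j) (R(j) = (j + (-9 - j))/(j + (2 - 2*(-5))) = -9/(j + (2 + 10)) = -9/(j + 12) = -9/(12 + j))
R(D)² = (-9/(12 + 7))² = (-9/19)² = 81/361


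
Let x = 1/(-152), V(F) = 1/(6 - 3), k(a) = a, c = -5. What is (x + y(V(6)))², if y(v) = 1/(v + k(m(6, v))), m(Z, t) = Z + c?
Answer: 12769/23104 ≈ 0.55268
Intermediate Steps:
m(Z, t) = -5 + Z (m(Z, t) = Z - 5 = -5 + Z)
V(F) = ⅓ (V(F) = 1/3 = ⅓)
y(v) = 1/(1 + v) (y(v) = 1/(v + (-5 + 6)) = 1/(v + 1) = 1/(1 + v))
x = -1/152 ≈ -0.0065789
(x + y(V(6)))² = (-1/152 + 1/(1 + ⅓))² = (-1/152 + 1/(4/3))² = (-1/152 + ¾)² = (113/152)² = 12769/23104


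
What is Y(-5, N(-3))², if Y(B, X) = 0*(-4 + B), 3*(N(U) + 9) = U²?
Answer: 0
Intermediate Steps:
N(U) = -9 + U²/3
Y(B, X) = 0
Y(-5, N(-3))² = 0² = 0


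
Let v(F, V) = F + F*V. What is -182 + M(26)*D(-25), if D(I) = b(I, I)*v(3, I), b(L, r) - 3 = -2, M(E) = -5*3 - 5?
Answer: 1258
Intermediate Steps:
M(E) = -20 (M(E) = -15 - 5 = -20)
b(L, r) = 1 (b(L, r) = 3 - 2 = 1)
D(I) = 3 + 3*I (D(I) = 1*(3*(1 + I)) = 1*(3 + 3*I) = 3 + 3*I)
-182 + M(26)*D(-25) = -182 - 20*(3 + 3*(-25)) = -182 - 20*(3 - 75) = -182 - 20*(-72) = -182 + 1440 = 1258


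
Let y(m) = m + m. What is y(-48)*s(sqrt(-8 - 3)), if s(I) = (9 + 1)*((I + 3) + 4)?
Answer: -6720 - 960*I*sqrt(11) ≈ -6720.0 - 3184.0*I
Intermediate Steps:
s(I) = 70 + 10*I (s(I) = 10*((3 + I) + 4) = 10*(7 + I) = 70 + 10*I)
y(m) = 2*m
y(-48)*s(sqrt(-8 - 3)) = (2*(-48))*(70 + 10*sqrt(-8 - 3)) = -96*(70 + 10*sqrt(-11)) = -96*(70 + 10*(I*sqrt(11))) = -96*(70 + 10*I*sqrt(11)) = -6720 - 960*I*sqrt(11)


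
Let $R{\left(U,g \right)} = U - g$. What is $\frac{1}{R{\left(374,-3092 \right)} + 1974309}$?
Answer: $\frac{1}{1977775} \approx 5.0562 \cdot 10^{-7}$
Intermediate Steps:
$\frac{1}{R{\left(374,-3092 \right)} + 1974309} = \frac{1}{\left(374 - -3092\right) + 1974309} = \frac{1}{\left(374 + 3092\right) + 1974309} = \frac{1}{3466 + 1974309} = \frac{1}{1977775}$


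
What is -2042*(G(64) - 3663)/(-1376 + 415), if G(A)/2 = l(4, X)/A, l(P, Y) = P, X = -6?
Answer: -29918363/3844 ≈ -7783.1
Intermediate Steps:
G(A) = 8/A (G(A) = 2*(4/A) = 8/A)
-2042*(G(64) - 3663)/(-1376 + 415) = -2042*(8/64 - 3663)/(-1376 + 415) = -2042/((-961/(8*(1/64) - 3663))) = -2042/((-961/(⅛ - 3663))) = -2042/((-961/(-29303/8))) = -2042/((-961*(-8/29303))) = -2042/7688/29303 = -2042*29303/7688 = -29918363/3844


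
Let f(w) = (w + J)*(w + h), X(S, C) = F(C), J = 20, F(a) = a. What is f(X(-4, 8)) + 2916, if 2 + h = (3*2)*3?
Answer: 3588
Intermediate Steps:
h = 16 (h = -2 + (3*2)*3 = -2 + 6*3 = -2 + 18 = 16)
X(S, C) = C
f(w) = (16 + w)*(20 + w) (f(w) = (w + 20)*(w + 16) = (20 + w)*(16 + w) = (16 + w)*(20 + w))
f(X(-4, 8)) + 2916 = (320 + 8² + 36*8) + 2916 = (320 + 64 + 288) + 2916 = 672 + 2916 = 3588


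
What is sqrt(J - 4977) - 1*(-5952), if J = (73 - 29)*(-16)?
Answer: 5952 + I*sqrt(5681) ≈ 5952.0 + 75.372*I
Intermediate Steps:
J = -704 (J = 44*(-16) = -704)
sqrt(J - 4977) - 1*(-5952) = sqrt(-704 - 4977) - 1*(-5952) = sqrt(-5681) + 5952 = I*sqrt(5681) + 5952 = 5952 + I*sqrt(5681)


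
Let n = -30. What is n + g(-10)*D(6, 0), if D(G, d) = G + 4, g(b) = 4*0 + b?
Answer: -130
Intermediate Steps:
g(b) = b (g(b) = 0 + b = b)
D(G, d) = 4 + G
n + g(-10)*D(6, 0) = -30 - 10*(4 + 6) = -30 - 10*10 = -30 - 100 = -130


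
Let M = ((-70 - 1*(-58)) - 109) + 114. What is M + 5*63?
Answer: 308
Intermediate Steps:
M = -7 (M = ((-70 + 58) - 109) + 114 = (-12 - 109) + 114 = -121 + 114 = -7)
M + 5*63 = -7 + 5*63 = -7 + 315 = 308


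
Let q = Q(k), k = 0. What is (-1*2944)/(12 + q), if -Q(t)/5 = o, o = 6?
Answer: 1472/9 ≈ 163.56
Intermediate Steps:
Q(t) = -30 (Q(t) = -5*6 = -30)
q = -30
(-1*2944)/(12 + q) = (-1*2944)/(12 - 30) = -2944/(-18) = -2944*(-1/18) = 1472/9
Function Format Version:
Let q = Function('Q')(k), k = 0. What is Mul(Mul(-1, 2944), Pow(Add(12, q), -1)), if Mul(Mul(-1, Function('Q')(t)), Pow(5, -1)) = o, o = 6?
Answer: Rational(1472, 9) ≈ 163.56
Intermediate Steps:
Function('Q')(t) = -30 (Function('Q')(t) = Mul(-5, 6) = -30)
q = -30
Mul(Mul(-1, 2944), Pow(Add(12, q), -1)) = Mul(Mul(-1, 2944), Pow(Add(12, -30), -1)) = Mul(-2944, Pow(-18, -1)) = Mul(-2944, Rational(-1, 18)) = Rational(1472, 9)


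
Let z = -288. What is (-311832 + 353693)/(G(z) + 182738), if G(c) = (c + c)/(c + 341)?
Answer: 2218633/9684538 ≈ 0.22909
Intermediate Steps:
G(c) = 2*c/(341 + c) (G(c) = (2*c)/(341 + c) = 2*c/(341 + c))
(-311832 + 353693)/(G(z) + 182738) = (-311832 + 353693)/(2*(-288)/(341 - 288) + 182738) = 41861/(2*(-288)/53 + 182738) = 41861/(2*(-288)*(1/53) + 182738) = 41861/(-576/53 + 182738) = 41861/(9684538/53) = 41861*(53/9684538) = 2218633/9684538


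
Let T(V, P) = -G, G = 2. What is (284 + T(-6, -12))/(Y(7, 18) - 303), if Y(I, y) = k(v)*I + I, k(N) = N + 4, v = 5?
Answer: -282/233 ≈ -1.2103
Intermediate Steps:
T(V, P) = -2 (T(V, P) = -1*2 = -2)
k(N) = 4 + N
Y(I, y) = 10*I (Y(I, y) = (4 + 5)*I + I = 9*I + I = 10*I)
(284 + T(-6, -12))/(Y(7, 18) - 303) = (284 - 2)/(10*7 - 303) = 282/(70 - 303) = 282/(-233) = 282*(-1/233) = -282/233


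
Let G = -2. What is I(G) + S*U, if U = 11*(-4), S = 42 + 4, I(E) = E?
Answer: -2026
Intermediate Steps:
S = 46
U = -44
I(G) + S*U = -2 + 46*(-44) = -2 - 2024 = -2026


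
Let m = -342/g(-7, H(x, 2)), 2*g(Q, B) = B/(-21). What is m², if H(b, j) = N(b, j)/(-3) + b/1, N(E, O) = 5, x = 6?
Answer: 1856920464/169 ≈ 1.0988e+7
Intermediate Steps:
H(b, j) = -5/3 + b (H(b, j) = 5/(-3) + b/1 = 5*(-⅓) + b*1 = -5/3 + b)
g(Q, B) = -B/42 (g(Q, B) = (B/(-21))/2 = (B*(-1/21))/2 = (-B/21)/2 = -B/42)
m = 43092/13 (m = -342/((-(-5/3 + 6)/42)) = -342/((-1/42*13/3)) = -342/(-13/126) = -342*(-126)/13 = -1*(-43092/13) = 43092/13 ≈ 3314.8)
m² = (43092/13)² = 1856920464/169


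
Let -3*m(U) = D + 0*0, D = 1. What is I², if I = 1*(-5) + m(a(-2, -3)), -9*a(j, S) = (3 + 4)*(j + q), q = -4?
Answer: 256/9 ≈ 28.444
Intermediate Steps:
a(j, S) = 28/9 - 7*j/9 (a(j, S) = -(3 + 4)*(j - 4)/9 = -7*(-4 + j)/9 = -(-28 + 7*j)/9 = 28/9 - 7*j/9)
m(U) = -⅓ (m(U) = -(1 + 0*0)/3 = -(1 + 0)/3 = -⅓*1 = -⅓)
I = -16/3 (I = 1*(-5) - ⅓ = -5 - ⅓ = -16/3 ≈ -5.3333)
I² = (-16/3)² = 256/9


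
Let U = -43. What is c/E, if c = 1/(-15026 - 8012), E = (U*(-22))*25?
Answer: -1/544848700 ≈ -1.8354e-9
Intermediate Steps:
E = 23650 (E = -43*(-22)*25 = 946*25 = 23650)
c = -1/23038 (c = 1/(-23038) = -1/23038 ≈ -4.3407e-5)
c/E = -1/23038/23650 = -1/23038*1/23650 = -1/544848700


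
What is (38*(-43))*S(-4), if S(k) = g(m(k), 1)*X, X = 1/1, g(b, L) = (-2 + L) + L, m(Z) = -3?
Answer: 0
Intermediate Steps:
g(b, L) = -2 + 2*L
X = 1
S(k) = 0 (S(k) = (-2 + 2*1)*1 = (-2 + 2)*1 = 0*1 = 0)
(38*(-43))*S(-4) = (38*(-43))*0 = -1634*0 = 0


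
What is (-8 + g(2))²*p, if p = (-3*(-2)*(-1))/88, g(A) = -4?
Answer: -108/11 ≈ -9.8182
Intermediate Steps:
p = -3/44 (p = (6*(-1))*(1/88) = -6*1/88 = -3/44 ≈ -0.068182)
(-8 + g(2))²*p = (-8 - 4)²*(-3/44) = (-12)²*(-3/44) = 144*(-3/44) = -108/11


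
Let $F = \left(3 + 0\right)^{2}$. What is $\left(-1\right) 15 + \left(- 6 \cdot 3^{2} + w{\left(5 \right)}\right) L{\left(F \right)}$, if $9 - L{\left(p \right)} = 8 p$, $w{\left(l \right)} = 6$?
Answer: $3009$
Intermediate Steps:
$F = 9$ ($F = 3^{2} = 9$)
$L{\left(p \right)} = 9 - 8 p$
$\left(-1\right) 15 + \left(- 6 \cdot 3^{2} + w{\left(5 \right)}\right) L{\left(F \right)} = \left(-1\right) 15 + \left(- 6 \cdot 3^{2} + 6\right) \left(9 - 72\right) = -15 + \left(\left(-6\right) 9 + 6\right) \left(9 - 72\right) = -15 + \left(-54 + 6\right) \left(-63\right) = -15 - -3024 = -15 + 3024 = 3009$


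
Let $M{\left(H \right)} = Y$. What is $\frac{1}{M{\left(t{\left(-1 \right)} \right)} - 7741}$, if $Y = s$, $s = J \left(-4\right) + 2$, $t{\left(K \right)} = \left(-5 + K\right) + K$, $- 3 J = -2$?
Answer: $- \frac{3}{23225} \approx -0.00012917$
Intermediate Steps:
$J = \frac{2}{3}$ ($J = \left(- \frac{1}{3}\right) \left(-2\right) = \frac{2}{3} \approx 0.66667$)
$t{\left(K \right)} = -5 + 2 K$
$s = - \frac{2}{3}$ ($s = \frac{2}{3} \left(-4\right) + 2 = - \frac{8}{3} + 2 = - \frac{2}{3} \approx -0.66667$)
$Y = - \frac{2}{3} \approx -0.66667$
$M{\left(H \right)} = - \frac{2}{3}$
$\frac{1}{M{\left(t{\left(-1 \right)} \right)} - 7741} = \frac{1}{- \frac{2}{3} - 7741} = \frac{1}{- \frac{23225}{3}} = - \frac{3}{23225}$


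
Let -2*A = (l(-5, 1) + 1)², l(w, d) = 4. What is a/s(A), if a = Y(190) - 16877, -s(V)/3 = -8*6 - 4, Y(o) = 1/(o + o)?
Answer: -2137753/19760 ≈ -108.19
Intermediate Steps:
Y(o) = 1/(2*o)
A = -25/2 (A = -(4 + 1)²/2 = -½*5² = -½*25 = -25/2 ≈ -12.500)
s(V) = 156 (s(V) = -3*(-8*6 - 4) = -3*(-48 - 4) = -3*(-52) = 156)
a = -6413259/380 (a = (½)/190 - 16877 = (½)*(1/190) - 16877 = 1/380 - 16877 = -6413259/380 ≈ -16877.)
a/s(A) = -6413259/380/156 = -6413259/380*1/156 = -2137753/19760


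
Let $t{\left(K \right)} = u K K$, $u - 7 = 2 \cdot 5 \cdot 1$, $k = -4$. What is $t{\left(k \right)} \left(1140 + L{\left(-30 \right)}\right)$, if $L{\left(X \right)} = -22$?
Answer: $304096$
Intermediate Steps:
$u = 17$ ($u = 7 + 2 \cdot 5 \cdot 1 = 7 + 10 \cdot 1 = 7 + 10 = 17$)
$t{\left(K \right)} = 17 K^{2}$ ($t{\left(K \right)} = 17 K K = 17 K^{2}$)
$t{\left(k \right)} \left(1140 + L{\left(-30 \right)}\right) = 17 \left(-4\right)^{2} \left(1140 - 22\right) = 17 \cdot 16 \cdot 1118 = 272 \cdot 1118 = 304096$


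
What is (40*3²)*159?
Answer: 57240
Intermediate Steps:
(40*3²)*159 = (40*9)*159 = 360*159 = 57240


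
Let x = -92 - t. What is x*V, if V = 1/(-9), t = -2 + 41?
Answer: 131/9 ≈ 14.556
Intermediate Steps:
t = 39
V = -⅑ ≈ -0.11111
x = -131 (x = -92 - 1*39 = -92 - 39 = -131)
x*V = -131*(-⅑) = 131/9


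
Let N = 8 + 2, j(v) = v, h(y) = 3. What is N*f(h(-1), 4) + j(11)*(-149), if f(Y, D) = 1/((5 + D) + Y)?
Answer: -9829/6 ≈ -1638.2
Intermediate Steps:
f(Y, D) = 1/(5 + D + Y)
N = 10
N*f(h(-1), 4) + j(11)*(-149) = 10/(5 + 4 + 3) + 11*(-149) = 10/12 - 1639 = 10*(1/12) - 1639 = ⅚ - 1639 = -9829/6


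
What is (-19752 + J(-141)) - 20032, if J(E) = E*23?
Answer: -43027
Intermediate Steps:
J(E) = 23*E
(-19752 + J(-141)) - 20032 = (-19752 + 23*(-141)) - 20032 = (-19752 - 3243) - 20032 = -22995 - 20032 = -43027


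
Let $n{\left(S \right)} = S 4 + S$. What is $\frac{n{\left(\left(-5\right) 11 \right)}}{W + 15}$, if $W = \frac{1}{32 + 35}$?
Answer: $- \frac{18425}{1006} \approx -18.315$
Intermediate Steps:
$W = \frac{1}{67} \approx 0.014925$
$n{\left(S \right)} = 5 S$ ($n{\left(S \right)} = 4 S + S = 5 S$)
$\frac{n{\left(\left(-5\right) 11 \right)}}{W + 15} = \frac{5 \left(\left(-5\right) 11\right)}{\frac{1}{67} + 15} = \frac{5 \left(-55\right)}{\frac{1006}{67}} = \frac{67}{1006} \left(-275\right) = - \frac{18425}{1006}$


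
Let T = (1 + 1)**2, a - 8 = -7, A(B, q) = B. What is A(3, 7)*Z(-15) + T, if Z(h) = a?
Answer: 7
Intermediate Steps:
a = 1 (a = 8 - 7 = 1)
Z(h) = 1
T = 4 (T = 2**2 = 4)
A(3, 7)*Z(-15) + T = 3*1 + 4 = 3 + 4 = 7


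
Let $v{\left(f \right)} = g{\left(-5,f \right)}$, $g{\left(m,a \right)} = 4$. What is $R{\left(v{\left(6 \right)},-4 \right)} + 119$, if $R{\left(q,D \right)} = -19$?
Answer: $100$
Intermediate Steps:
$v{\left(f \right)} = 4$
$R{\left(v{\left(6 \right)},-4 \right)} + 119 = -19 + 119 = 100$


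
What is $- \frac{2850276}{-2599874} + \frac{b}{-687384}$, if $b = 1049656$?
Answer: $- \frac{48108701585}{111694486851} \approx -0.43072$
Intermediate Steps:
$- \frac{2850276}{-2599874} + \frac{b}{-687384} = - \frac{2850276}{-2599874} + \frac{1049656}{-687384} = \left(-2850276\right) \left(- \frac{1}{2599874}\right) + 1049656 \left(- \frac{1}{687384}\right) = \frac{1425138}{1299937} - \frac{131207}{85923} = - \frac{48108701585}{111694486851}$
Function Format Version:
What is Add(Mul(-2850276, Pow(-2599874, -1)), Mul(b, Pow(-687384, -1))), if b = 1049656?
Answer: Rational(-48108701585, 111694486851) ≈ -0.43072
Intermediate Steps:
Add(Mul(-2850276, Pow(-2599874, -1)), Mul(b, Pow(-687384, -1))) = Add(Mul(-2850276, Pow(-2599874, -1)), Mul(1049656, Pow(-687384, -1))) = Add(Mul(-2850276, Rational(-1, 2599874)), Mul(1049656, Rational(-1, 687384))) = Add(Rational(1425138, 1299937), Rational(-131207, 85923)) = Rational(-48108701585, 111694486851)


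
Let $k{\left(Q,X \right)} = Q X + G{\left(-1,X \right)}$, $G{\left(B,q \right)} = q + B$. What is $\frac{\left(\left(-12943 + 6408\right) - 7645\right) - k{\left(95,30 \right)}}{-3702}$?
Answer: $\frac{17059}{3702} \approx 4.608$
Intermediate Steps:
$G{\left(B,q \right)} = B + q$
$k{\left(Q,X \right)} = -1 + X + Q X$ ($k{\left(Q,X \right)} = Q X + \left(-1 + X\right) = -1 + X + Q X$)
$\frac{\left(\left(-12943 + 6408\right) - 7645\right) - k{\left(95,30 \right)}}{-3702} = \frac{\left(\left(-12943 + 6408\right) - 7645\right) - \left(-1 + 30 + 95 \cdot 30\right)}{-3702} = \left(\left(-6535 - 7645\right) - \left(-1 + 30 + 2850\right)\right) \left(- \frac{1}{3702}\right) = \left(-14180 - 2879\right) \left(- \frac{1}{3702}\right) = \left(-17059\right) \left(- \frac{1}{3702}\right) = \frac{17059}{3702}$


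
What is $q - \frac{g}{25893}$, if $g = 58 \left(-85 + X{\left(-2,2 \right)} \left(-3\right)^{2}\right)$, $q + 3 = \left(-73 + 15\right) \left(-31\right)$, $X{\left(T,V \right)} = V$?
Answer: $\frac{46481821}{25893} \approx 1795.2$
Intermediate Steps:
$q = 1795$ ($q = -3 + \left(-73 + 15\right) \left(-31\right) = -3 - -1798 = -3 + 1798 = 1795$)
$g = -3886$ ($g = 58 \left(-85 + 2 \left(-3\right)^{2}\right) = 58 \left(-85 + 2 \cdot 9\right) = 58 \left(-85 + 18\right) = 58 \left(-67\right) = -3886$)
$q - \frac{g}{25893} = 1795 - - \frac{3886}{25893} = 1795 + \frac{3886}{25893} = \frac{46481821}{25893}$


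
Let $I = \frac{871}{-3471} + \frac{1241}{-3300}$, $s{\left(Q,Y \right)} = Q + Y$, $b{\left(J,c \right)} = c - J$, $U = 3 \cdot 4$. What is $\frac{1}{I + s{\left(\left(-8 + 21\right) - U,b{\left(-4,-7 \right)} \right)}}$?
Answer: $- \frac{97900}{257183} \approx -0.38066$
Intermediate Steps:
$U = 12$
$I = - \frac{61383}{97900}$ ($I = 871 \left(- \frac{1}{3471}\right) + 1241 \left(- \frac{1}{3300}\right) = - \frac{67}{267} - \frac{1241}{3300} = - \frac{61383}{97900} \approx -0.627$)
$\frac{1}{I + s{\left(\left(-8 + 21\right) - U,b{\left(-4,-7 \right)} \right)}} = \frac{1}{- \frac{61383}{97900} + \left(\left(\left(-8 + 21\right) - 12\right) - 3\right)} = \frac{1}{- \frac{61383}{97900} + \left(\left(13 - 12\right) + \left(-7 + 4\right)\right)} = \frac{1}{- \frac{61383}{97900} + \left(1 - 3\right)} = \frac{1}{- \frac{61383}{97900} - 2} = \frac{1}{- \frac{257183}{97900}} = - \frac{97900}{257183}$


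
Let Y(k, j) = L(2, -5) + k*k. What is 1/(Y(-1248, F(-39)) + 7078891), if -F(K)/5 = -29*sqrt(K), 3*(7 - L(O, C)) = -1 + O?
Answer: 3/25909205 ≈ 1.1579e-7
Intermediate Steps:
L(O, C) = 22/3 - O/3 (L(O, C) = 7 - (-1 + O)/3 = 7 + (1/3 - O/3) = 22/3 - O/3)
F(K) = 145*sqrt(K) (F(K) = -(-145)*sqrt(K) = 145*sqrt(K))
Y(k, j) = 20/3 + k**2 (Y(k, j) = (22/3 - 1/3*2) + k*k = (22/3 - 2/3) + k**2 = 20/3 + k**2)
1/(Y(-1248, F(-39)) + 7078891) = 1/((20/3 + (-1248)**2) + 7078891) = 1/((20/3 + 1557504) + 7078891) = 1/(4672532/3 + 7078891) = 1/(25909205/3) = 3/25909205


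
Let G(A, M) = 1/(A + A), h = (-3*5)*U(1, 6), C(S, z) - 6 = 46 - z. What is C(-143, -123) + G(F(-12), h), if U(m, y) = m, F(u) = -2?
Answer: 699/4 ≈ 174.75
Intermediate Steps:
C(S, z) = 52 - z (C(S, z) = 6 + (46 - z) = 52 - z)
h = -15 (h = -3*5*1 = -15*1 = -15)
G(A, M) = 1/(2*A)
C(-143, -123) + G(F(-12), h) = (52 - 1*(-123)) + (1/2)/(-2) = (52 + 123) + (1/2)*(-1/2) = 175 - 1/4 = 699/4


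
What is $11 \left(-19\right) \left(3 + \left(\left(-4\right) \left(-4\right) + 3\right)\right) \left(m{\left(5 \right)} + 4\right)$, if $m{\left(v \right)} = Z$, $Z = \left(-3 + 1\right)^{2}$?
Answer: $-36784$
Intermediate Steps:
$Z = 4$ ($Z = \left(-2\right)^{2} = 4$)
$m{\left(v \right)} = 4$
$11 \left(-19\right) \left(3 + \left(\left(-4\right) \left(-4\right) + 3\right)\right) \left(m{\left(5 \right)} + 4\right) = 11 \left(-19\right) \left(3 + \left(\left(-4\right) \left(-4\right) + 3\right)\right) \left(4 + 4\right) = - 209 \left(3 + \left(16 + 3\right)\right) 8 = - 209 \left(3 + 19\right) 8 = - 209 \cdot 22 \cdot 8 = \left(-209\right) 176 = -36784$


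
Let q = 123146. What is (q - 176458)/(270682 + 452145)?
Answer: -7616/103261 ≈ -0.073755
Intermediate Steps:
(q - 176458)/(270682 + 452145) = (123146 - 176458)/(270682 + 452145) = -53312/722827 = -53312*1/722827 = -7616/103261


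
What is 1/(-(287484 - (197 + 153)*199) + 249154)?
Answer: 1/31320 ≈ 3.1928e-5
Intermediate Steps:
1/(-(287484 - (197 + 153)*199) + 249154) = 1/(-(287484 - 350*199) + 249154) = 1/(-(287484 - 1*69650) + 249154) = 1/(-(287484 - 69650) + 249154) = 1/(-1*217834 + 249154) = 1/(-217834 + 249154) = 1/31320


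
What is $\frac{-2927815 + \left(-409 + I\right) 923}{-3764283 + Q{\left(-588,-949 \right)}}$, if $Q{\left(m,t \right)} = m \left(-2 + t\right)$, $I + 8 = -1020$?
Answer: $\frac{4254166}{3205095} \approx 1.3273$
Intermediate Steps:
$I = -1028$ ($I = -8 - 1020 = -1028$)
$\frac{-2927815 + \left(-409 + I\right) 923}{-3764283 + Q{\left(-588,-949 \right)}} = \frac{-2927815 + \left(-409 - 1028\right) 923}{-3764283 - 588 \left(-2 - 949\right)} = \frac{-2927815 - 1326351}{-3764283 - -559188} = \frac{-2927815 - 1326351}{-3764283 + 559188} = - \frac{4254166}{-3205095} = \left(-4254166\right) \left(- \frac{1}{3205095}\right) = \frac{4254166}{3205095}$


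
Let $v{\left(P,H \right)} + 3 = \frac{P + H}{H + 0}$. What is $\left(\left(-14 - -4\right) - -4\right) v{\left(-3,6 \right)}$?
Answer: $15$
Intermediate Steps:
$v{\left(P,H \right)} = -3 + \frac{H + P}{H}$ ($v{\left(P,H \right)} = -3 + \frac{P + H}{H + 0} = -3 + \frac{H + P}{H}$)
$\left(\left(-14 - -4\right) - -4\right) v{\left(-3,6 \right)} = \left(\left(-14 - -4\right) - -4\right) \left(-2 - \frac{3}{6}\right) = \left(\left(-14 + 4\right) + 4\right) \left(-2 - \frac{1}{2}\right) = \left(-10 + 4\right) \left(-2 - \frac{1}{2}\right) = \left(-6\right) \left(- \frac{5}{2}\right) = 15$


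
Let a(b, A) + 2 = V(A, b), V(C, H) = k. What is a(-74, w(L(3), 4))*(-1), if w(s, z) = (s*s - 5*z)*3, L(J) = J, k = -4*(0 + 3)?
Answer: 14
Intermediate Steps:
k = -12 (k = -4*3 = -12)
w(s, z) = -15*z + 3*s² (w(s, z) = (s² - 5*z)*3 = -15*z + 3*s²)
V(C, H) = -12
a(b, A) = -14 (a(b, A) = -2 - 12 = -14)
a(-74, w(L(3), 4))*(-1) = -14*(-1) = 14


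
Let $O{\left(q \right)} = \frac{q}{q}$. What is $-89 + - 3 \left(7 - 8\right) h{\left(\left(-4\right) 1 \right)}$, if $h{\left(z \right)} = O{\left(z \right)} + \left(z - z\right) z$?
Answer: $-86$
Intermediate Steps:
$O{\left(q \right)} = 1$
$h{\left(z \right)} = 1$ ($h{\left(z \right)} = 1 + \left(z - z\right) z = 1 + 0 z = 1 + 0 = 1$)
$-89 + - 3 \left(7 - 8\right) h{\left(\left(-4\right) 1 \right)} = -89 + - 3 \left(7 - 8\right) 1 = -89 + \left(-3\right) \left(-1\right) 1 = -89 + 3 \cdot 1 = -89 + 3 = -86$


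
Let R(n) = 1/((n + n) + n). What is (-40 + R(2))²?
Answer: 57121/36 ≈ 1586.7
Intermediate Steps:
R(n) = 1/(3*n) (R(n) = 1/(2*n + n) = 1/(3*n))
(-40 + R(2))² = (-40 + (⅓)/2)² = (-40 + (⅓)*(½))² = (-40 + ⅙)² = (-239/6)² = 57121/36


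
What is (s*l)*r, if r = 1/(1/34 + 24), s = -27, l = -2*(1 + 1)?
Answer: 3672/817 ≈ 4.4945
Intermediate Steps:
l = -4 (l = -2*2 = -4)
r = 34/817 (r = 1/(1/34 + 24) = 1/(817/34) = 34/817 ≈ 0.041616)
(s*l)*r = -27*(-4)*(34/817) = 108*(34/817) = 3672/817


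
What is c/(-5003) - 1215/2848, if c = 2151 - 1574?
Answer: -7721941/14248544 ≈ -0.54195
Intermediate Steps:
c = 577
c/(-5003) - 1215/2848 = 577/(-5003) - 1215/2848 = 577*(-1/5003) - 1215*1/2848 = -577/5003 - 1215/2848 = -7721941/14248544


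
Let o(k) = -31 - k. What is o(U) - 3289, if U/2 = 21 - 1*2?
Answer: -3358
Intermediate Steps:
U = 38 (U = 2*(21 - 1*2) = 2*(21 - 2) = 2*19 = 38)
o(U) - 3289 = (-31 - 1*38) - 3289 = (-31 - 38) - 3289 = -69 - 3289 = -3358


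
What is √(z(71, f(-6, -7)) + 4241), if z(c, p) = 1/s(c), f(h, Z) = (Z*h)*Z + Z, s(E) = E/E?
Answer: √4242 ≈ 65.131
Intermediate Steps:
s(E) = 1
f(h, Z) = Z + h*Z² (f(h, Z) = h*Z² + Z = Z + h*Z²)
z(c, p) = 1 (z(c, p) = 1/1 = 1)
√(z(71, f(-6, -7)) + 4241) = √(1 + 4241) = √4242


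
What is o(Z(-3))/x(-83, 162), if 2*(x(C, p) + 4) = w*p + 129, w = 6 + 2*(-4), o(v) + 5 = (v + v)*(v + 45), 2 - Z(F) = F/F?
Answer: -6/7 ≈ -0.85714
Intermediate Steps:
Z(F) = 1 (Z(F) = 2 - F/F = 2 - 1*1 = 2 - 1 = 1)
o(v) = -5 + 2*v*(45 + v) (o(v) = -5 + (v + v)*(v + 45) = -5 + (2*v)*(45 + v) = -5 + 2*v*(45 + v))
w = -2 (w = 6 - 8 = -2)
x(C, p) = 121/2 - p (x(C, p) = -4 + (-2*p + 129)/2 = -4 + (129 - 2*p)/2 = -4 + (129/2 - p) = 121/2 - p)
o(Z(-3))/x(-83, 162) = (-5 + 2*1**2 + 90*1)/(121/2 - 1*162) = (-5 + 2*1 + 90)/(121/2 - 162) = (-5 + 2 + 90)/(-203/2) = 87*(-2/203) = -6/7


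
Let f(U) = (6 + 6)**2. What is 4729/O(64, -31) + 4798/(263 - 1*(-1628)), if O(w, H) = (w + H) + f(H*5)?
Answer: 9791785/334707 ≈ 29.255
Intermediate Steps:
f(U) = 144 (f(U) = 12**2 = 144)
O(w, H) = 144 + H + w (O(w, H) = (w + H) + 144 = (H + w) + 144 = 144 + H + w)
4729/O(64, -31) + 4798/(263 - 1*(-1628)) = 4729/(144 - 31 + 64) + 4798/(263 - 1*(-1628)) = 4729/177 + 4798/(263 + 1628) = 4729*(1/177) + 4798/1891 = 4729/177 + 4798*(1/1891) = 4729/177 + 4798/1891 = 9791785/334707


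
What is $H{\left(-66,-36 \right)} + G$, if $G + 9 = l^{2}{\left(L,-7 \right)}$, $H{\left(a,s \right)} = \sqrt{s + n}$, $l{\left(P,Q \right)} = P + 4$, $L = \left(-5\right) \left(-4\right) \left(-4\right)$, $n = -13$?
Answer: $5767 + 7 i \approx 5767.0 + 7.0 i$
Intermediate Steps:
$L = -80$ ($L = 20 \left(-4\right) = -80$)
$l{\left(P,Q \right)} = 4 + P$
$H{\left(a,s \right)} = \sqrt{-13 + s}$ ($H{\left(a,s \right)} = \sqrt{s - 13} = \sqrt{-13 + s}$)
$G = 5767$ ($G = -9 + \left(4 - 80\right)^{2} = -9 + \left(-76\right)^{2} = -9 + 5776 = 5767$)
$H{\left(-66,-36 \right)} + G = \sqrt{-13 - 36} + 5767 = \sqrt{-49} + 5767 = 7 i + 5767 = 5767 + 7 i$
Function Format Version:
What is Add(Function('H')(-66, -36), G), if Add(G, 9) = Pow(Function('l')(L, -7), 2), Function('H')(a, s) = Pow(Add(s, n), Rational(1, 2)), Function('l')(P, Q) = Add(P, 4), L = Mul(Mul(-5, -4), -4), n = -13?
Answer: Add(5767, Mul(7, I)) ≈ Add(5767.0, Mul(7.0000, I))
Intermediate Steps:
L = -80 (L = Mul(20, -4) = -80)
Function('l')(P, Q) = Add(4, P)
Function('H')(a, s) = Pow(Add(-13, s), Rational(1, 2)) (Function('H')(a, s) = Pow(Add(s, -13), Rational(1, 2)) = Pow(Add(-13, s), Rational(1, 2)))
G = 5767 (G = Add(-9, Pow(Add(4, -80), 2)) = Add(-9, Pow(-76, 2)) = Add(-9, 5776) = 5767)
Add(Function('H')(-66, -36), G) = Add(Pow(Add(-13, -36), Rational(1, 2)), 5767) = Add(Pow(-49, Rational(1, 2)), 5767) = Add(Mul(7, I), 5767) = Add(5767, Mul(7, I))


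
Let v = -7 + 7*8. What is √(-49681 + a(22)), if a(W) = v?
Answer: 4*I*√3102 ≈ 222.78*I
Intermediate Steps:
v = 49 (v = -7 + 56 = 49)
a(W) = 49
√(-49681 + a(22)) = √(-49681 + 49) = √(-49632) = 4*I*√3102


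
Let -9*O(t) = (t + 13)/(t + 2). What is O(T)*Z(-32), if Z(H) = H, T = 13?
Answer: 832/135 ≈ 6.1630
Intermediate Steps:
O(t) = -(13 + t)/(9*(2 + t)) (O(t) = -(t + 13)/(9*(t + 2)) = -(13 + t)/(9*(2 + t)))
O(T)*Z(-32) = ((-13 - 1*13)/(9*(2 + 13)))*(-32) = ((1/9)*(-13 - 13)/15)*(-32) = ((1/9)*(1/15)*(-26))*(-32) = -26/135*(-32) = 832/135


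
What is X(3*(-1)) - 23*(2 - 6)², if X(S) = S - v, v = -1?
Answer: -370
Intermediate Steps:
X(S) = 1 + S (X(S) = S - 1*(-1) = S + 1 = 1 + S)
X(3*(-1)) - 23*(2 - 6)² = (1 + 3*(-1)) - 23*(2 - 6)² = (1 - 3) - 23*(-4)² = -2 - 23*16 = -2 - 368 = -370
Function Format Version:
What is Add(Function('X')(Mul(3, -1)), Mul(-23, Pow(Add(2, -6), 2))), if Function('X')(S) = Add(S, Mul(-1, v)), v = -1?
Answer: -370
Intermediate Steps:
Function('X')(S) = Add(1, S) (Function('X')(S) = Add(S, Mul(-1, -1)) = Add(S, 1) = Add(1, S))
Add(Function('X')(Mul(3, -1)), Mul(-23, Pow(Add(2, -6), 2))) = Add(Add(1, Mul(3, -1)), Mul(-23, Pow(Add(2, -6), 2))) = Add(Add(1, -3), Mul(-23, Pow(-4, 2))) = Add(-2, Mul(-23, 16)) = Add(-2, -368) = -370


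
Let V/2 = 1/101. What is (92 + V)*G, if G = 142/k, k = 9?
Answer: 439916/303 ≈ 1451.9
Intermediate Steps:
G = 142/9 ≈ 15.778
V = 2/101 ≈ 0.019802
(92 + V)*G = (92 + 2/101)*(142/9) = (9294/101)*(142/9) = 439916/303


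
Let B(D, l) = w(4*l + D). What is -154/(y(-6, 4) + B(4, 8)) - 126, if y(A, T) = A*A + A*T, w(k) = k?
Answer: -3101/24 ≈ -129.21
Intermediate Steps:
y(A, T) = A² + A*T
B(D, l) = D + 4*l (B(D, l) = 4*l + D = D + 4*l)
-154/(y(-6, 4) + B(4, 8)) - 126 = -154/(-6*(-6 + 4) + (4 + 4*8)) - 126 = -154/(-6*(-2) + (4 + 32)) - 126 = -154/(12 + 36) - 126 = -154/48 - 126 = -154*1/48 - 126 = -77/24 - 126 = -3101/24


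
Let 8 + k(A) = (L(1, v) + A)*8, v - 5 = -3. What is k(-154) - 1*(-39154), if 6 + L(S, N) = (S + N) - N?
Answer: 37874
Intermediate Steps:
v = 2 (v = 5 - 3 = 2)
L(S, N) = -6 + S (L(S, N) = -6 + ((S + N) - N) = -6 + ((N + S) - N) = -6 + S)
k(A) = -48 + 8*A (k(A) = -8 + ((-6 + 1) + A)*8 = -8 + (-5 + A)*8 = -8 + (-40 + 8*A) = -48 + 8*A)
k(-154) - 1*(-39154) = (-48 + 8*(-154)) - 1*(-39154) = (-48 - 1232) + 39154 = -1280 + 39154 = 37874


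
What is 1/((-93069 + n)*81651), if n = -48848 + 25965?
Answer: -1/9467596752 ≈ -1.0562e-10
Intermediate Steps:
n = -22883
1/((-93069 + n)*81651) = 1/(-93069 - 22883*81651) = (1/81651)/(-115952) = -1/115952*1/81651 = -1/9467596752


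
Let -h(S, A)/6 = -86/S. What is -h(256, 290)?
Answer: -129/64 ≈ -2.0156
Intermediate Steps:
h(S, A) = 516/S (h(S, A) = -(-516)/S = 516/S)
-h(256, 290) = -516/256 = -1*129/64 = -129/64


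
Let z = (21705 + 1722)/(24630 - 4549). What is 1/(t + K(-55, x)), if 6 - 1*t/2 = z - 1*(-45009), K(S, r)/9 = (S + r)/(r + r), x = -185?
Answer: -742997/66871584084 ≈ -1.1111e-5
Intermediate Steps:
K(S, r) = 9*(S + r)/(2*r) (K(S, r) = 9*((S + r)/(r + r)) = 9*((S + r)/((2*r))) = 9*((S + r)*(1/(2*r))) = 9*((S + r)/(2*r)) = 9*(S + r)/(2*r))
z = 23427/20081 ≈ 1.1666
t = -1807457340/20081 (t = 12 - 2*(23427/20081 - 1*(-45009)) = 12 - 2*(23427/20081 + 45009) = 12 - 2*903849156/20081 = 12 - 1807698312/20081 = -1807457340/20081 ≈ -90008.)
1/(t + K(-55, x)) = 1/(-1807457340/20081 + (9/2)*(-55 - 185)/(-185)) = 1/(-1807457340/20081 + (9/2)*(-1/185)*(-240)) = 1/(-1807457340/20081 + 216/37) = 1/(-66871584084/742997) = -742997/66871584084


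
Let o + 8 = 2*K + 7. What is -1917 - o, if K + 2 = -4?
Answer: -1904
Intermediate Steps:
K = -6 (K = -2 - 4 = -6)
o = -13 (o = -8 + (2*(-6) + 7) = -8 + (-12 + 7) = -8 - 5 = -13)
-1917 - o = -1917 - 1*(-13) = -1917 + 13 = -1904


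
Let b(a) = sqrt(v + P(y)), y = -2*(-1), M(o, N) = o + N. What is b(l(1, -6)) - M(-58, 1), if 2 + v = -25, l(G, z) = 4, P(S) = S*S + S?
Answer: 57 + I*sqrt(21) ≈ 57.0 + 4.5826*I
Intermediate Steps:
M(o, N) = N + o
y = 2
P(S) = S + S**2 (P(S) = S**2 + S = S + S**2)
v = -27 (v = -2 - 25 = -27)
b(a) = I*sqrt(21) (b(a) = sqrt(-27 + 2*(1 + 2)) = sqrt(-27 + 2*3) = sqrt(-27 + 6) = sqrt(-21) = I*sqrt(21))
b(l(1, -6)) - M(-58, 1) = I*sqrt(21) - (1 - 58) = I*sqrt(21) - 1*(-57) = I*sqrt(21) + 57 = 57 + I*sqrt(21)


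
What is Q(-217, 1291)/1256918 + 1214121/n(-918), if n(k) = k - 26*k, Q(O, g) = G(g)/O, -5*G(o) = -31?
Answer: 890196147413/16826989725 ≈ 52.903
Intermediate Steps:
G(o) = 31/5 (G(o) = -⅕*(-31) = 31/5)
Q(O, g) = 31/(5*O)
n(k) = -25*k
Q(-217, 1291)/1256918 + 1214121/n(-918) = ((31/5)/(-217))/1256918 + 1214121/((-25*(-918))) = ((31/5)*(-1/217))*(1/1256918) + 1214121/22950 = -1/35*1/1256918 + 1214121*(1/22950) = -1/43992130 + 404707/7650 = 890196147413/16826989725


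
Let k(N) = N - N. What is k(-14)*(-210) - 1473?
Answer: -1473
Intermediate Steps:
k(N) = 0
k(-14)*(-210) - 1473 = 0*(-210) - 1473 = 0 - 1473 = -1473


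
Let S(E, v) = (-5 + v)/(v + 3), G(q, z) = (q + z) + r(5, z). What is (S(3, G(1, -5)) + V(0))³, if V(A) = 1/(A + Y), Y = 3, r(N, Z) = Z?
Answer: 512/27 ≈ 18.963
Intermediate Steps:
G(q, z) = q + 2*z (G(q, z) = (q + z) + z = q + 2*z)
S(E, v) = (-5 + v)/(3 + v)
V(A) = 1/(3 + A) (V(A) = 1/(A + 3) = 1/(3 + A))
(S(3, G(1, -5)) + V(0))³ = ((-5 + (1 + 2*(-5)))/(3 + (1 + 2*(-5))) + 1/(3 + 0))³ = ((-5 + (1 - 10))/(3 + (1 - 10)) + 1/3)³ = ((-5 - 9)/(3 - 9) + ⅓)³ = (-14/(-6) + ⅓)³ = (-⅙*(-14) + ⅓)³ = (7/3 + ⅓)³ = (8/3)³ = 512/27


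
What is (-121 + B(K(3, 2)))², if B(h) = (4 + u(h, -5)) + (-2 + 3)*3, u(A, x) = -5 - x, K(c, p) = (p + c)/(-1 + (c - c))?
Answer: 12996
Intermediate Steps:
K(c, p) = -c - p (K(c, p) = (c + p)/(-1 + 0) = (c + p)/(-1) = (c + p)*(-1) = -c - p)
B(h) = 7 (B(h) = (4 + (-5 - 1*(-5))) + (-2 + 3)*3 = (4 + (-5 + 5)) + 1*3 = (4 + 0) + 3 = 4 + 3 = 7)
(-121 + B(K(3, 2)))² = (-121 + 7)² = (-114)² = 12996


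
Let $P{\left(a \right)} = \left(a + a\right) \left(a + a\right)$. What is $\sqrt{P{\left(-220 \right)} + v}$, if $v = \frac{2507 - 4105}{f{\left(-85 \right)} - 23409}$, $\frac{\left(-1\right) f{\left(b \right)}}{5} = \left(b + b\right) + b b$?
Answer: $\frac{3 \sqrt{64083243858}}{1726} \approx 440.0$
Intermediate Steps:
$P{\left(a \right)} = 4 a^{2}$ ($P{\left(a \right)} = 2 a 2 a = 4 a^{2}$)
$f{\left(b \right)} = - 10 b - 5 b^{2}$ ($f{\left(b \right)} = - 5 \left(\left(b + b\right) + b b\right) = - 5 \left(2 b + b^{2}\right) = - 5 \left(b^{2} + 2 b\right) = - 10 b - 5 b^{2}$)
$v = \frac{47}{1726}$ ($v = \frac{2507 - 4105}{\left(-5\right) \left(-85\right) \left(2 - 85\right) - 23409} = - \frac{1598}{\left(-5\right) \left(-85\right) \left(-83\right) - 23409} = - \frac{1598}{-35275 - 23409} = - \frac{1598}{-58684} = \left(-1598\right) \left(- \frac{1}{58684}\right) = \frac{47}{1726} \approx 0.027231$)
$\sqrt{P{\left(-220 \right)} + v} = \sqrt{4 \left(-220\right)^{2} + \frac{47}{1726}} = \sqrt{4 \cdot 48400 + \frac{47}{1726}} = \sqrt{193600 + \frac{47}{1726}} = \sqrt{\frac{334153647}{1726}} = \frac{3 \sqrt{64083243858}}{1726}$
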